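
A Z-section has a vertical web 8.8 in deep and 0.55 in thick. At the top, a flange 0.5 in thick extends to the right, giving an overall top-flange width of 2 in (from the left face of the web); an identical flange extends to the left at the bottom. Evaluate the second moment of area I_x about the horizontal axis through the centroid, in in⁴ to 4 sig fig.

Break the section into simple shapes (no overlaps), measuring from the bottom-left corner of the bounding box.
Web: 0.55 × 8.8, A = 4.84 in², y = 4.4 in, Ī = 31.2341 in⁴.
Top flange (beyond web): 1.45 × 0.5, A = 0.725 in², y = 8.55 in, Ī = 0.0151042 in⁴.
Bottom flange (beyond web): 1.45 × 0.5, A = 0.725 in², y = 0.25 in, Ī = 0.0151042 in⁴.
Centroid: ȳ = ΣA·y / ΣA = 4.4 in.
Transfer each piece to the horizontal axis through the centroid using Ī + A·d² with d = y − 4.4:
  web: d = 0 in → contributes +31.2341 in⁴
  top flange (beyond web): d = 4.15 in → contributes +12.5014 in⁴
  bottom flange (beyond web): d = -4.15 in → contributes +12.5014 in⁴
Total I = 56.237 in⁴.

I_x ≈ 56.24 in⁴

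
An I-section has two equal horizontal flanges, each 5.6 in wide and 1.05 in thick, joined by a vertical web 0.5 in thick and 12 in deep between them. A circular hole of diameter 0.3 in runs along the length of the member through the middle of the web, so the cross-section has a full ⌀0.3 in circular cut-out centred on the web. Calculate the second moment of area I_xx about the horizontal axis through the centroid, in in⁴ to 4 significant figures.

I_xx ≈ 573.8 in⁴

Decompose the section into non-overlapping parts with the origin at the bottom-left of its bounding rectangle.
Bottom flange: 5.6 × 1.05, A = 5.88 in², y = 0.525 in, Ī = 0.540225 in⁴.
Web: 0.5 × 12, A = 6 in², y = 7.05 in, Ī = 72 in⁴.
Top flange: 5.6 × 1.05, A = 5.88 in², y = 13.575 in, Ī = 0.540225 in⁴.
Hole (subtracted): ⌀0.3, A = 0.0706858 in², y = 7.05 in, Ī = 0.000397608 in⁴.
By symmetry the centroid is at mid-height, ȳ = 7.05 in.
Transfer each piece to the horizontal axis through the centroid using Ī + A·d² with d = y − 7.05:
  bottom flange: d = -6.525 in → contributes +250.885 in⁴
  web: d = 0 in → contributes +72 in⁴
  top flange: d = 6.525 in → contributes +250.885 in⁴
  hole: d = 0 in → contributes −0.000397608 in⁴
Total I = 573.769 in⁴.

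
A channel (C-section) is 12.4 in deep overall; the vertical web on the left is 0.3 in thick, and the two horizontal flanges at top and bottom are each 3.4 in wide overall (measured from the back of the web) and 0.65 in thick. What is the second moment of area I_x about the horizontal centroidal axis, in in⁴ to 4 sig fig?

Treat the section as a set of non-overlapping primitives; coordinates are from the bounding-box lower-left.
Web: 0.3 × 12.4, A = 3.72 in², y = 6.2 in, Ī = 47.6656 in⁴.
Top flange (beyond web): 3.1 × 0.65, A = 2.015 in², y = 12.075 in, Ī = 0.0709448 in⁴.
Bottom flange (beyond web): 3.1 × 0.65, A = 2.015 in², y = 0.325 in, Ī = 0.0709448 in⁴.
By symmetry the centroid is at mid-height, ȳ = 6.2 in.
Transfer each piece to the horizontal centroidal axis using Ī + A·d² with d = y − 6.2:
  web: d = 0 in → contributes +47.6656 in⁴
  top flange (beyond web): d = 5.875 in → contributes +69.6199 in⁴
  bottom flange (beyond web): d = -5.875 in → contributes +69.6199 in⁴
Total I = 186.905 in⁴.

I_x ≈ 186.9 in⁴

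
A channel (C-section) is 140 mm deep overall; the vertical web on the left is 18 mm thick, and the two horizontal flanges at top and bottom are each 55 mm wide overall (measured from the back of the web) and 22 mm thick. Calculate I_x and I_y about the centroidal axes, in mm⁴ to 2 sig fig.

Decompose the section into non-overlapping parts with the origin at the bottom-left of its bounding rectangle.
Web: 18 × 140, A = 2 520 mm², y = 70 mm, Ī = 4 116 000 mm⁴.
Top flange (beyond web): 37 × 22, A = 814 mm², y = 129 mm, Ī = 32 831 mm⁴.
Bottom flange (beyond web): 37 × 22, A = 814 mm², y = 11 mm, Ī = 32 831 mm⁴.
By symmetry the centroid is at mid-height, ȳ = 70 mm.
Transfer each piece to the centroidal x-axis using Ī + A·d² with d = y − 70:
  web: d = 0 mm → contributes +4 116 000 mm⁴
  top flange (beyond web): d = 59 mm → contributes +2 866 365 mm⁴
  bottom flange (beyond web): d = -59 mm → contributes +2 866 365 mm⁴
Total I = 9 848 731 mm⁴.
For the y-axis: x̄ = 19.79 mm.
Repeating about the centroidal y-axis gives I_y = 1 001 733 mm⁴.

I_x ≈ 9.8 × 10⁶ mm⁴, I_y ≈ 1.0 × 10⁶ mm⁴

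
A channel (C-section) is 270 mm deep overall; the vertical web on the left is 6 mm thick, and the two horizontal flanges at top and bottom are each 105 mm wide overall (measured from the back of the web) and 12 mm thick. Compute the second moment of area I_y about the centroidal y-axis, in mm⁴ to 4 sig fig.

Break the section into simple shapes (no overlaps), measuring from the bottom-left corner of the bounding box.
Web: 6 × 270, A = 1 620 mm², x = 3 mm, Ī = 4 860 mm⁴.
Top flange (beyond web): 99 × 12, A = 1 188 mm², x = 55.5 mm, Ī = 970 299 mm⁴.
Bottom flange (beyond web): 99 × 12, A = 1 188 mm², x = 55.5 mm, Ī = 970 299 mm⁴.
Centroid: x̄ = ΣA·x / ΣA = 34.2162 mm.
Transfer each piece to the centroidal y-axis using Ī + A·d² with d = x − 34.2162:
  web: d = -31.2162 mm → contributes +1 583 472 mm⁴
  top flange (beyond web): d = 21.2838 mm → contributes +1 508 462 mm⁴
  bottom flange (beyond web): d = 21.2838 mm → contributes +1 508 462 mm⁴
Total I = 4 600 397 mm⁴.

I_y ≈ 4.600 × 10⁶ mm⁴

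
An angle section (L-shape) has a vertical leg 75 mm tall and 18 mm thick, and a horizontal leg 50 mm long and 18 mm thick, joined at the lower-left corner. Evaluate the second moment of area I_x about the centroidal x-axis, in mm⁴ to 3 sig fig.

Treat the section as a set of non-overlapping primitives; coordinates are from the bounding-box lower-left.
Vertical leg: 18 × 75, A = 1 350 mm², y = 37.5 mm, Ī = 632 813 mm⁴.
Horizontal leg (remainder): 32 × 18, A = 576 mm², y = 9 mm, Ī = 15 552 mm⁴.
Centroid: ȳ = ΣA·y / ΣA = 28.977 mm.
Transfer each piece to the centroidal x-axis using Ī + A·d² with d = y − 28.977:
  vertical leg: d = 8.5234 mm → contributes +730 887 mm⁴
  horizontal leg (remainder): d = -19.977 mm → contributes +245 414 mm⁴
Total I = 976 301 mm⁴.

I_x ≈ 9.76 × 10⁵ mm⁴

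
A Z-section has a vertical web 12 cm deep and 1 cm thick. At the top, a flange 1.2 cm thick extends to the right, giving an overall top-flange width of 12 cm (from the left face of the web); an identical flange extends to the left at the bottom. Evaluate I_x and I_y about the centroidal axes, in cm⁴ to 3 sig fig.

I_x ≈ 917 cm⁴, I_y ≈ 1220 cm⁴

Split into non-overlapping primitives; take the origin at the lower-left of the bounding box.
Web: 1 × 12, A = 12 cm², y = 6 cm, Ī = 144 cm⁴.
Top flange (beyond web): 11 × 1.2, A = 13.2 cm², y = 11.4 cm, Ī = 1.584 cm⁴.
Bottom flange (beyond web): 11 × 1.2, A = 13.2 cm², y = 0.6 cm, Ī = 1.584 cm⁴.
Centroid: ȳ = ΣA·y / ΣA = 6 cm.
Transfer each piece to the centroidal x-axis using Ī + A·d² with d = y − 6:
  web: d = 0 cm → contributes +144 cm⁴
  top flange (beyond web): d = 5.4 cm → contributes +386.5 cm⁴
  bottom flange (beyond web): d = -5.4 cm → contributes +386.5 cm⁴
Total I = 916.99 cm⁴.
For the y-axis: x̄ = 11.5 cm.
Repeating about the centroidal y-axis gives I_y = 1217.6 cm⁴.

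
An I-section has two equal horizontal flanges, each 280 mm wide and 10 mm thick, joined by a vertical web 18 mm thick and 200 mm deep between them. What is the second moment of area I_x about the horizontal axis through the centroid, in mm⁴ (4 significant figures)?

I_x ≈ 7.379 × 10⁷ mm⁴

Break the section into simple shapes (no overlaps), measuring from the bottom-left corner of the bounding box.
Bottom flange: 280 × 10, A = 2 800 mm², y = 5 mm, Ī = 23333.3 mm⁴.
Web: 18 × 200, A = 3 600 mm², y = 110 mm, Ī = 12 000 000 mm⁴.
Top flange: 280 × 10, A = 2 800 mm², y = 215 mm, Ī = 23333.3 mm⁴.
By symmetry the centroid is at mid-height, ȳ = 110 mm.
Transfer each piece to the horizontal axis through the centroid using Ī + A·d² with d = y − 110:
  bottom flange: d = -105 mm → contributes +30 893 333 mm⁴
  web: d = 0 mm → contributes +12 000 000 mm⁴
  top flange: d = 105 mm → contributes +30 893 333 mm⁴
Total I = 73 786 667 mm⁴.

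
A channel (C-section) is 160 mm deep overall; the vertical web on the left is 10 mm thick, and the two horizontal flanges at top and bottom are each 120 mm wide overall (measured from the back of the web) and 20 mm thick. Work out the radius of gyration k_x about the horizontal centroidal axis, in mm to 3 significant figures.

k_x ≈ 64.7 mm

Treat the section as a set of non-overlapping primitives; coordinates are from the bounding-box lower-left.
Web: 10 × 160, A = 1 600 mm², y = 80 mm, Ī = 3 413 333 mm⁴.
Top flange (beyond web): 110 × 20, A = 2 200 mm², y = 150 mm, Ī = 73 333 mm⁴.
Bottom flange (beyond web): 110 × 20, A = 2 200 mm², y = 10 mm, Ī = 73 333 mm⁴.
By symmetry the centroid is at mid-height, ȳ = 80 mm.
Transfer each piece to the horizontal centroidal axis using Ī + A·d² with d = y − 80:
  web: d = 0 mm → contributes +3 413 333 mm⁴
  top flange (beyond web): d = 70 mm → contributes +10 853 333 mm⁴
  bottom flange (beyond web): d = -70 mm → contributes +10 853 333 mm⁴
Total I = 25 120 000 mm⁴.
Radius of gyration: k = √(I/A) = √(25 120 000 / 6 000) = 64.704 mm.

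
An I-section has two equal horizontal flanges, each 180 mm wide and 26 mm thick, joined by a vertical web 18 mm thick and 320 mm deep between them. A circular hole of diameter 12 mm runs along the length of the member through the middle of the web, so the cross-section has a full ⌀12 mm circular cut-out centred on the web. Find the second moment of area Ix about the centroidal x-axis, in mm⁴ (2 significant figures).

Ix ≈ 3.3 × 10⁸ mm⁴

Break the section into simple shapes (no overlaps), measuring from the bottom-left corner of the bounding box.
Bottom flange: 180 × 26, A = 4 680 mm², y = 13 mm, Ī = 263 640 mm⁴.
Web: 18 × 320, A = 5 760 mm², y = 186 mm, Ī = 49 152 000 mm⁴.
Top flange: 180 × 26, A = 4 680 mm², y = 359 mm, Ī = 263 640 mm⁴.
Hole (subtracted): ⌀12, A = 113.1 mm², y = 186 mm, Ī = 1 018 mm⁴.
By symmetry the centroid is at mid-height, ȳ = 186 mm.
Transfer each piece to the centroidal x-axis using Ī + A·d² with d = y − 186:
  bottom flange: d = -173 mm → contributes +140 331 360 mm⁴
  web: d = 0 mm → contributes +49 152 000 mm⁴
  top flange: d = 173 mm → contributes +140 331 360 mm⁴
  hole: d = 0 mm → contributes −1 018 mm⁴
Total I = 329 813 702 mm⁴.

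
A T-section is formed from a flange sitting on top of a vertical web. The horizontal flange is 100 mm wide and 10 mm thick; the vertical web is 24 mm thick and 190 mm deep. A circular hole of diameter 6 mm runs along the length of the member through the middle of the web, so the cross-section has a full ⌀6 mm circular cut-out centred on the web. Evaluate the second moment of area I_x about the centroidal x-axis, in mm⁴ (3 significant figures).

Split into non-overlapping primitives; take the origin at the lower-left of the bounding box.
Flange: 100 × 10, A = 1 000 mm², y = 195 mm, Ī = 8333.3 mm⁴.
Web: 24 × 190, A = 4 560 mm², y = 95 mm, Ī = 13 718 000 mm⁴.
Hole (subtracted): ⌀6, A = 28.274 mm², y = 95 mm, Ī = 63.617 mm⁴.
Centroid: ȳ = ΣA·y / ΣA = 113.08 mm.
Transfer each piece to the centroidal x-axis using Ī + A·d² with d = y − 113.08:
  flange: d = 81.922 mm → contributes +6 719 623 mm⁴
  web: d = -18.078 mm → contributes +15 208 197 mm⁴
  hole: d = -18.078 mm → contributes −9303.6 mm⁴
Total I = 21 918 516 mm⁴.

I_x ≈ 2.19 × 10⁷ mm⁴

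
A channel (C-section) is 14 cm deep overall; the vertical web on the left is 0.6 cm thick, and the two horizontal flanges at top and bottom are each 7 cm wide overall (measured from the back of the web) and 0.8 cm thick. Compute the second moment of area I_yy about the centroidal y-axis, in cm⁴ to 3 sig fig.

Break the section into simple shapes (no overlaps), measuring from the bottom-left corner of the bounding box.
Web: 0.6 × 14, A = 8.4 cm², x = 0.3 cm, Ī = 0.252 cm⁴.
Top flange (beyond web): 6.4 × 0.8, A = 5.12 cm², x = 3.8 cm, Ī = 17.476 cm⁴.
Bottom flange (beyond web): 6.4 × 0.8, A = 5.12 cm², x = 3.8 cm, Ī = 17.476 cm⁴.
Centroid: x̄ = ΣA·x / ΣA = 2.2227 cm.
Transfer each piece to the centroidal y-axis using Ī + A·d² with d = x − 2.2227:
  web: d = -1.9227 cm → contributes +31.306 cm⁴
  top flange (beyond web): d = 1.5773 cm → contributes +30.213 cm⁴
  bottom flange (beyond web): d = 1.5773 cm → contributes +30.213 cm⁴
Total I = 91.733 cm⁴.

I_yy ≈ 91.7 cm⁴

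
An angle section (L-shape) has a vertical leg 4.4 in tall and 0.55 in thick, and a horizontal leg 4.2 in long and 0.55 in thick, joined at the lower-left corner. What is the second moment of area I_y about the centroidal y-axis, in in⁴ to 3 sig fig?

I_y ≈ 7.13 in⁴

Break the section into simple shapes (no overlaps), measuring from the bottom-left corner of the bounding box.
Vertical leg: 0.55 × 4.4, A = 2.42 in², x = 0.275 in, Ī = 0.061004 in⁴.
Horizontal leg (remainder): 3.65 × 0.55, A = 2.0075 in², x = 2.375 in, Ī = 2.2287 in⁴.
Centroid: x̄ = ΣA·x / ΣA = 1.2272 in.
Transfer each piece to the centroidal y-axis using Ī + A·d² with d = x − 1.2272:
  vertical leg: d = -0.95217 in → contributes +2.2551 in⁴
  horizontal leg (remainder): d = 1.1478 in → contributes +4.8736 in⁴
Total I = 7.1287 in⁴.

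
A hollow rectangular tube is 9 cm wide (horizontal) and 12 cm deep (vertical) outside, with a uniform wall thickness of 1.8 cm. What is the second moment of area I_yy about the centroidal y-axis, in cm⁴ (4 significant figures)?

Decompose the section into non-overlapping parts with the origin at the bottom-left of its bounding rectangle.
Outer rectangle: 9 × 12, A = 108 cm², x = 4.5 cm, Ī = 729 cm⁴.
Inner void (subtracted): 5.4 × 8.4, A = 45.36 cm², x = 4.5 cm, Ī = 110.225 cm⁴.
By symmetry the centroid is at mid-width, x̄ = 4.5 cm.
All pieces are centred on the centroidal y-axis, so I = ΣĪ (holes subtracted) = 618.775 cm⁴.

I_yy ≈ 618.8 cm⁴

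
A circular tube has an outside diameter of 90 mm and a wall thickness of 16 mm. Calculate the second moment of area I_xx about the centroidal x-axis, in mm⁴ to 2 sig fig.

I_xx ≈ 2.7 × 10⁶ mm⁴

Decompose the section into non-overlapping parts with the origin at the bottom-left of its bounding rectangle.
Outer circle: ⌀90, A = 6 362 mm², y = 45 mm, Ī = 3 220 623 mm⁴.
Bore (subtracted): ⌀58, A = 2 642 mm², y = 45 mm, Ī = 555 497 mm⁴.
By symmetry the centroid is at mid-height, ȳ = 45 mm.
All pieces are centred on the centroidal x-axis, so I = ΣĪ (holes subtracted) = 2 665 126 mm⁴.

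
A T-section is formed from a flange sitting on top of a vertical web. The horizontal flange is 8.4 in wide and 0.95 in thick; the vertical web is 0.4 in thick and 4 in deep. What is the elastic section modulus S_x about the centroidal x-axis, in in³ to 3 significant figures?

Treat the section as a set of non-overlapping primitives; coordinates are from the bounding-box lower-left.
Flange: 8.4 × 0.95, A = 7.98 in², y = 4.475 in, Ī = 0.60016 in⁴.
Web: 0.4 × 4, A = 1.6 in², y = 2 in, Ī = 2.1333 in⁴.
Centroid: ȳ = ΣA·y / ΣA = 4.0616 in.
Transfer each piece to the centroidal x-axis using Ī + A·d² with d = y − 4.0616:
  flange: d = 0.41336 in → contributes +1.9637 in⁴
  web: d = -2.0616 in → contributes +8.9339 in⁴
Total I = 10.898 in⁴.
Extreme fibre distance c = 4.0616 in; S = I/c = 2.6831 in³.

S_x ≈ 2.68 in³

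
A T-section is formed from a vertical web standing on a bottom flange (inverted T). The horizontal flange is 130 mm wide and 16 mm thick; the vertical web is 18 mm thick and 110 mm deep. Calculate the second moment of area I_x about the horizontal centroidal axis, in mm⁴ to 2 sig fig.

Break the section into simple shapes (no overlaps), measuring from the bottom-left corner of the bounding box.
Flange: 130 × 16, A = 2 080 mm², y = 8 mm, Ī = 44 373 mm⁴.
Web: 18 × 110, A = 1 980 mm², y = 71 mm, Ī = 1 996 500 mm⁴.
Centroid: ȳ = ΣA·y / ΣA = 38.72 mm.
Transfer each piece to the horizontal centroidal axis using Ī + A·d² with d = y − 38.72:
  flange: d = -30.72 mm → contributes +2 007 836 mm⁴
  web: d = 32.28 mm → contributes +4 059 128 mm⁴
Total I = 6 066 964 mm⁴.

I_x ≈ 6.1 × 10⁶ mm⁴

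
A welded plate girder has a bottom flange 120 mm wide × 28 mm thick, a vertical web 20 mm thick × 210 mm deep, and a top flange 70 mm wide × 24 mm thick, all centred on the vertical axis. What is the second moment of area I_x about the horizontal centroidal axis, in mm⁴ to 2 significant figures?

Break the section into simple shapes (no overlaps), measuring from the bottom-left corner of the bounding box.
Bottom plate: 120 × 28, A = 3 360 mm², y = 14 mm, Ī = 219 520 mm⁴.
Web plate: 20 × 210, A = 4 200 mm², y = 133 mm, Ī = 15 435 000 mm⁴.
Top plate: 70 × 24, A = 1 680 mm², y = 250 mm, Ī = 80 640 mm⁴.
Centroid: ȳ = ΣA·y / ΣA = 111 mm.
Transfer each piece to the horizontal centroidal axis using Ī + A·d² with d = y − 111:
  bottom plate: d = -97 mm → contributes +31 833 760 mm⁴
  web plate: d = 22 mm → contributes +17 467 800 mm⁴
  top plate: d = 139 mm → contributes +32 539 920 mm⁴
Total I = 81 841 480 mm⁴.

I_x ≈ 8.2 × 10⁷ mm⁴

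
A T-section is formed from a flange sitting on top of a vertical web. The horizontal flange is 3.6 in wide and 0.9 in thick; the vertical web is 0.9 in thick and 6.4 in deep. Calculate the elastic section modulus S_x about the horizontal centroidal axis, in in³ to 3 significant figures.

Decompose the section into non-overlapping parts with the origin at the bottom-left of its bounding rectangle.
Flange: 3.6 × 0.9, A = 3.24 in², y = 6.85 in, Ī = 0.2187 in⁴.
Web: 0.9 × 6.4, A = 5.76 in², y = 3.2 in, Ī = 19.661 in⁴.
Centroid: ȳ = ΣA·y / ΣA = 4.514 in.
Transfer each piece to the horizontal centroidal axis using Ī + A·d² with d = y − 4.514:
  flange: d = 2.336 in → contributes +17.899 in⁴
  web: d = -1.314 in → contributes +29.606 in⁴
Total I = 47.505 in⁴.
Extreme fibre distance c = 4.514 in; S = I/c = 10.524 in³.

S_x ≈ 10.5 in³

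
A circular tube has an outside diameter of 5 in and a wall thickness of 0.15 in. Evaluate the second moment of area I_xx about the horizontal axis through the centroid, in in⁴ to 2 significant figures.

I_xx ≈ 6.7 in⁴

Decompose the section into non-overlapping parts with the origin at the bottom-left of its bounding rectangle.
Outer circle: ⌀5, A = 19.63 in², y = 2.5 in, Ī = 30.68 in⁴.
Bore (subtracted): ⌀4.7, A = 17.35 in², y = 2.5 in, Ī = 23.95 in⁴.
By symmetry the centroid is at mid-height, ȳ = 2.5 in.
All pieces are centred on the horizontal axis through the centroid, so I = ΣĪ (holes subtracted) = 6.727 in⁴.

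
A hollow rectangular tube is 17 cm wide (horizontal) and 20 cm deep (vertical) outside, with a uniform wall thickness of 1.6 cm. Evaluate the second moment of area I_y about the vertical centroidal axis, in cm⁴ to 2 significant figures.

Split into non-overlapping primitives; take the origin at the lower-left of the bounding box.
Outer rectangle: 17 × 20, A = 340 cm², x = 8.5 cm, Ī = 8 188 cm⁴.
Inner void (subtracted): 13.8 × 16.8, A = 231.8 cm², x = 8.5 cm, Ī = 3 679 cm⁴.
By symmetry the centroid is at mid-width, x̄ = 8.5 cm.
All pieces are centred on the vertical centroidal axis, so I = ΣĪ (holes subtracted) = 4 509 cm⁴.

I_y ≈ 4500 cm⁴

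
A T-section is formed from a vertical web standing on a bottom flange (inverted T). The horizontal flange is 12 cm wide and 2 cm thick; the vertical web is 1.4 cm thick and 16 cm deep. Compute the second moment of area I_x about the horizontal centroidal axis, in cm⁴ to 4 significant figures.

Decompose the section into non-overlapping parts with the origin at the bottom-left of its bounding rectangle.
Flange: 12 × 2, A = 24 cm², y = 1 cm, Ī = 8 cm⁴.
Web: 1.4 × 16, A = 22.4 cm², y = 10 cm, Ī = 477.867 cm⁴.
Centroid: ȳ = ΣA·y / ΣA = 5.34483 cm.
Transfer each piece to the horizontal centroidal axis using Ī + A·d² with d = y − 5.34483:
  flange: d = -4.34483 cm → contributes +461.061 cm⁴
  web: d = 4.65517 cm → contributes +963.289 cm⁴
Total I = 1424.35 cm⁴.

I_x ≈ 1424 cm⁴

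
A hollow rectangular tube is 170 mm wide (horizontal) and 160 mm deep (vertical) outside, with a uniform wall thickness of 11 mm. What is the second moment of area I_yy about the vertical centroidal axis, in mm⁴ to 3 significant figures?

Treat the section as a set of non-overlapping primitives; coordinates are from the bounding-box lower-left.
Outer rectangle: 170 × 160, A = 27 200 mm², x = 85 mm, Ī = 65 506 667 mm⁴.
Inner void (subtracted): 148 × 138, A = 20 424 mm², x = 85 mm, Ī = 37 280 608 mm⁴.
By symmetry the centroid is at mid-width, x̄ = 85 mm.
All pieces are centred on the vertical centroidal axis, so I = ΣĪ (holes subtracted) = 28 226 059 mm⁴.

I_yy ≈ 2.82 × 10⁷ mm⁴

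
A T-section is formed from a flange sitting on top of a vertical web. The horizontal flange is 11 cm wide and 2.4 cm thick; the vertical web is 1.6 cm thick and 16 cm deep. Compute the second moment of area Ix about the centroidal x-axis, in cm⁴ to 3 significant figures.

Ix ≈ 1660 cm⁴

Break the section into simple shapes (no overlaps), measuring from the bottom-left corner of the bounding box.
Flange: 11 × 2.4, A = 26.4 cm², y = 17.2 cm, Ī = 12.672 cm⁴.
Web: 1.6 × 16, A = 25.6 cm², y = 8 cm, Ī = 546.13 cm⁴.
Centroid: ȳ = ΣA·y / ΣA = 12.671 cm.
Transfer each piece to the centroidal x-axis using Ī + A·d² with d = y − 12.671:
  flange: d = 4.5292 cm → contributes +554.24 cm⁴
  web: d = -4.6708 cm → contributes +1104.6 cm⁴
Total I = 1658.9 cm⁴.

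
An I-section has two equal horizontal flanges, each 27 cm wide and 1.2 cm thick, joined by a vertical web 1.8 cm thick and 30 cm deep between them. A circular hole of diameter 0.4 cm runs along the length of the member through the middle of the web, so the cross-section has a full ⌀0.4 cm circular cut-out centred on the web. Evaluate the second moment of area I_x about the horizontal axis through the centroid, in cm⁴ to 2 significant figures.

I_x ≈ 2.0 × 10⁴ cm⁴

Decompose the section into non-overlapping parts with the origin at the bottom-left of its bounding rectangle.
Bottom flange: 27 × 1.2, A = 32.4 cm², y = 0.6 cm, Ī = 3.888 cm⁴.
Web: 1.8 × 30, A = 54 cm², y = 16.2 cm, Ī = 4 050 cm⁴.
Top flange: 27 × 1.2, A = 32.4 cm², y = 31.8 cm, Ī = 3.888 cm⁴.
Hole (subtracted): ⌀0.4, A = 0.1257 cm², y = 16.2 cm, Ī = 0.001257 cm⁴.
By symmetry the centroid is at mid-height, ȳ = 16.2 cm.
Transfer each piece to the horizontal axis through the centroid using Ī + A·d² with d = y − 16.2:
  bottom flange: d = -15.6 cm → contributes +7 889 cm⁴
  web: d = 0 cm → contributes +4 050 cm⁴
  top flange: d = 15.6 cm → contributes +7 889 cm⁴
  hole: d = 0 cm → contributes −0.001257 cm⁴
Total I = 19 828 cm⁴.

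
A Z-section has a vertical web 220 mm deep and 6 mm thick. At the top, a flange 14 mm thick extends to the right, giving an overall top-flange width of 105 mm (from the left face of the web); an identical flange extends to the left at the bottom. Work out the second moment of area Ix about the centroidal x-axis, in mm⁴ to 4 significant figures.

Treat the section as a set of non-overlapping primitives; coordinates are from the bounding-box lower-left.
Web: 6 × 220, A = 1 320 mm², y = 110 mm, Ī = 5 324 000 mm⁴.
Top flange (beyond web): 99 × 14, A = 1 386 mm², y = 213 mm, Ī = 22 638 mm⁴.
Bottom flange (beyond web): 99 × 14, A = 1 386 mm², y = 7 mm, Ī = 22 638 mm⁴.
Centroid: ȳ = ΣA·y / ΣA = 110 mm.
Transfer each piece to the centroidal x-axis using Ī + A·d² with d = y − 110:
  web: d = 0 mm → contributes +5 324 000 mm⁴
  top flange (beyond web): d = 103 mm → contributes +14 726 712 mm⁴
  bottom flange (beyond web): d = -103 mm → contributes +14 726 712 mm⁴
Total I = 34 777 424 mm⁴.

Ix ≈ 3.478 × 10⁷ mm⁴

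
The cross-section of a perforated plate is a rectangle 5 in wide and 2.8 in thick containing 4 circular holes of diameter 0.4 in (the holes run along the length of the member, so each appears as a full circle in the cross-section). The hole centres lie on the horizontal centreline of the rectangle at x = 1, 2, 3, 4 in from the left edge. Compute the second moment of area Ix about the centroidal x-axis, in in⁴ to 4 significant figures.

Decompose the section into non-overlapping parts with the origin at the bottom-left of its bounding rectangle.
Plate: 5 × 2.8, A = 14 in², y = 1.4 in, Ī = 9.14667 in⁴.
Hole 1 (subtracted): ⌀0.4, A = 0.125664 in², y = 1.4 in, Ī = 0.00125664 in⁴.
Hole 2 (subtracted): ⌀0.4, A = 0.125664 in², y = 1.4 in, Ī = 0.00125664 in⁴.
Hole 3 (subtracted): ⌀0.4, A = 0.125664 in², y = 1.4 in, Ī = 0.00125664 in⁴.
Hole 4 (subtracted): ⌀0.4, A = 0.125664 in², y = 1.4 in, Ī = 0.00125664 in⁴.
By symmetry the centroid is at mid-height, ȳ = 1.4 in.
All pieces are centred on the centroidal x-axis, so I = ΣĪ (holes subtracted) = 9.14164 in⁴.

Ix ≈ 9.142 in⁴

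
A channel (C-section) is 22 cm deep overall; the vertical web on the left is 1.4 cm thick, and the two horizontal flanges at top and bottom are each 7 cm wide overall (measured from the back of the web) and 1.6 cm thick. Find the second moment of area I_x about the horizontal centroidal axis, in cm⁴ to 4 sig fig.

I_x ≈ 3110 cm⁴

Decompose the section into non-overlapping parts with the origin at the bottom-left of its bounding rectangle.
Web: 1.4 × 22, A = 30.8 cm², y = 11 cm, Ī = 1242.27 cm⁴.
Top flange (beyond web): 5.6 × 1.6, A = 8.96 cm², y = 21.2 cm, Ī = 1.91147 cm⁴.
Bottom flange (beyond web): 5.6 × 1.6, A = 8.96 cm², y = 0.8 cm, Ī = 1.91147 cm⁴.
By symmetry the centroid is at mid-height, ȳ = 11 cm.
Transfer each piece to the horizontal centroidal axis using Ī + A·d² with d = y − 11:
  web: d = 0 cm → contributes +1242.27 cm⁴
  top flange (beyond web): d = 10.2 cm → contributes +934.11 cm⁴
  bottom flange (beyond web): d = -10.2 cm → contributes +934.11 cm⁴
Total I = 3110.49 cm⁴.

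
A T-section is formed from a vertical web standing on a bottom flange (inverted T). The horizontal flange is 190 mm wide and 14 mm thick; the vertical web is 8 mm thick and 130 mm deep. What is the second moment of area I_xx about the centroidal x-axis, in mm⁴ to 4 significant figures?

Treat the section as a set of non-overlapping primitives; coordinates are from the bounding-box lower-left.
Flange: 190 × 14, A = 2 660 mm², y = 7 mm, Ī = 43446.7 mm⁴.
Web: 8 × 130, A = 1 040 mm², y = 79 mm, Ī = 1 464 667 mm⁴.
Centroid: ȳ = ΣA·y / ΣA = 27.2378 mm.
Transfer each piece to the centroidal x-axis using Ī + A·d² with d = y − 27.2378:
  flange: d = -20.2378 mm → contributes +1 132 903 mm⁴
  web: d = 51.7622 mm → contributes +4 251 161 mm⁴
Total I = 5 384 064 mm⁴.

I_xx ≈ 5.384 × 10⁶ mm⁴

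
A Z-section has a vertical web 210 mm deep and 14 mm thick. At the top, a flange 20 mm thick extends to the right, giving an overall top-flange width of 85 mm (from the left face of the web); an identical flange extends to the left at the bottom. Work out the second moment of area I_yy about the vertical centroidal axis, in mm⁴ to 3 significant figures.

I_yy ≈ 6.37 × 10⁶ mm⁴

Break the section into simple shapes (no overlaps), measuring from the bottom-left corner of the bounding box.
Web: 14 × 210, A = 2 940 mm², x = 78 mm, Ī = 48 020 mm⁴.
Top flange (beyond web): 71 × 20, A = 1 420 mm², x = 120.5 mm, Ī = 596 518 mm⁴.
Bottom flange (beyond web): 71 × 20, A = 1 420 mm², x = 35.5 mm, Ī = 596 518 mm⁴.
Centroid: x̄ = ΣA·x / ΣA = 78 mm.
Transfer each piece to the vertical centroidal axis using Ī + A·d² with d = x − 78:
  web: d = 0 mm → contributes +48 020 mm⁴
  top flange (beyond web): d = 42.5 mm → contributes +3 161 393 mm⁴
  bottom flange (beyond web): d = -42.5 mm → contributes +3 161 393 mm⁴
Total I = 6 370 807 mm⁴.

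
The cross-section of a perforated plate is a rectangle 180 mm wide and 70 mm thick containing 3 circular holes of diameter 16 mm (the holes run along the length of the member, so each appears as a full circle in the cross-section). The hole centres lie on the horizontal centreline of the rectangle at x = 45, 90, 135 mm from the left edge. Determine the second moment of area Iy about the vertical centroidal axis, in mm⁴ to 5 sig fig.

Break the section into simple shapes (no overlaps), measuring from the bottom-left corner of the bounding box.
Plate: 180 × 70, A = 12 600 mm², x = 90 mm, Ī = 34 020 000 mm⁴.
Hole 1 (subtracted): ⌀16, A = 201.0619 mm², x = 45 mm, Ī = 3216.991 mm⁴.
Hole 2 (subtracted): ⌀16, A = 201.0619 mm², x = 90 mm, Ī = 3216.991 mm⁴.
Hole 3 (subtracted): ⌀16, A = 201.0619 mm², x = 135 mm, Ī = 3216.991 mm⁴.
By symmetry the centroid is at mid-width, x̄ = 90 mm.
Transfer each piece to the vertical centroidal axis using Ī + A·d² with d = x − 90:
  plate: d = 0 mm → contributes +34 020 000 mm⁴
  hole 1: d = -45 mm → contributes −410367.4 mm⁴
  hole 2: d = 0 mm → contributes −3216.991 mm⁴
  hole 3: d = 45 mm → contributes −410367.4 mm⁴
Total I = 33 196 048 mm⁴.

Iy ≈ 3.3196 × 10⁷ mm⁴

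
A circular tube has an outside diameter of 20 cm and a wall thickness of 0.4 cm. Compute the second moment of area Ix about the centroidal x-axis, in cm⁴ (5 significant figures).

Treat the section as a set of non-overlapping primitives; coordinates are from the bounding-box lower-left.
Outer circle: ⌀20, A = 314.1593 cm², y = 10 cm, Ī = 7853.982 cm⁴.
Bore (subtracted): ⌀19.2, A = 289.5292 cm², y = 10 cm, Ī = 6670.752 cm⁴.
By symmetry the centroid is at mid-height, ȳ = 10 cm.
All pieces are centred on the centroidal x-axis, so I = ΣĪ (holes subtracted) = 1183.229 cm⁴.

Ix ≈ 1183.2 cm⁴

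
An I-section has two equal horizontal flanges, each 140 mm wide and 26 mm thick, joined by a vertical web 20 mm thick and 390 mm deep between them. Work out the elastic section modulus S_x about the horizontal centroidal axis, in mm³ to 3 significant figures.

Break the section into simple shapes (no overlaps), measuring from the bottom-left corner of the bounding box.
Bottom flange: 140 × 26, A = 3 640 mm², y = 13 mm, Ī = 205 053 mm⁴.
Web: 20 × 390, A = 7 800 mm², y = 221 mm, Ī = 98 865 000 mm⁴.
Top flange: 140 × 26, A = 3 640 mm², y = 429 mm, Ī = 205 053 mm⁴.
By symmetry the centroid is at mid-height, ȳ = 221 mm.
Transfer each piece to the horizontal centroidal axis using Ī + A·d² with d = y − 221:
  bottom flange: d = -208 mm → contributes +157 686 013 mm⁴
  web: d = 0 mm → contributes +98 865 000 mm⁴
  top flange: d = 208 mm → contributes +157 686 013 mm⁴
Total I = 414 237 027 mm⁴.
Extreme fibre distance c = 221 mm; S = I/c = 1 874 376 mm³.

S_x ≈ 1.87 × 10⁶ mm³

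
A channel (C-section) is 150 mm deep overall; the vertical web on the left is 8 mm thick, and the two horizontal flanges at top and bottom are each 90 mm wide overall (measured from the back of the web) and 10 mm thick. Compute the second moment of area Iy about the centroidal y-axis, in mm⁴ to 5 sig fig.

Treat the section as a set of non-overlapping primitives; coordinates are from the bounding-box lower-left.
Web: 8 × 150, A = 1 200 mm², x = 4 mm, Ī = 6 400 mm⁴.
Top flange (beyond web): 82 × 10, A = 820 mm², x = 49 mm, Ī = 459473.3 mm⁴.
Bottom flange (beyond web): 82 × 10, A = 820 mm², x = 49 mm, Ī = 459473.3 mm⁴.
Centroid: x̄ = ΣA·x / ΣA = 29.98592 mm.
Transfer each piece to the centroidal y-axis using Ī + A·d² with d = x − 29.98592:
  web: d = -25.98592 mm → contributes +816721.4 mm⁴
  top flange (beyond web): d = 19.01408 mm → contributes +755932.4 mm⁴
  bottom flange (beyond web): d = 19.01408 mm → contributes +755932.4 mm⁴
Total I = 2 328 586 mm⁴.

Iy ≈ 2.3286 × 10⁶ mm⁴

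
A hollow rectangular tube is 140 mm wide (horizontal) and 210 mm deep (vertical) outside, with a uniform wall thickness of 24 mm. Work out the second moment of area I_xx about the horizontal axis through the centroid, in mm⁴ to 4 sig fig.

I_xx ≈ 7.545 × 10⁷ mm⁴

Break the section into simple shapes (no overlaps), measuring from the bottom-left corner of the bounding box.
Outer rectangle: 140 × 210, A = 29 400 mm², y = 105 mm, Ī = 108 045 000 mm⁴.
Inner void (subtracted): 92 × 162, A = 14 904 mm², y = 105 mm, Ī = 32 595 048 mm⁴.
By symmetry the centroid is at mid-height, ȳ = 105 mm.
All pieces are centred on the horizontal axis through the centroid, so I = ΣĪ (holes subtracted) = 75 449 952 mm⁴.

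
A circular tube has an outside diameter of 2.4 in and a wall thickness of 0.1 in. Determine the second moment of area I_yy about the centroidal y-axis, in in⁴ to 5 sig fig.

Decompose the section into non-overlapping parts with the origin at the bottom-left of its bounding rectangle.
Outer circle: ⌀2.4, A = 4.523893 in², x = 1.2 in, Ī = 1.628602 in⁴.
Bore (subtracted): ⌀2.2, A = 3.801327 in², x = 1.2 in, Ī = 1.149901 in⁴.
By symmetry the centroid is at mid-width, x̄ = 1.2 in.
All pieces are centred on the centroidal y-axis, so I = ΣĪ (holes subtracted) = 0.4787002 in⁴.

I_yy ≈ 0.47870 in⁴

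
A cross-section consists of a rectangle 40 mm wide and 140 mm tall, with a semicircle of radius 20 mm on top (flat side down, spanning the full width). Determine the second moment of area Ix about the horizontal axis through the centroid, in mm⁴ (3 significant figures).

Split into non-overlapping primitives; take the origin at the lower-left of the bounding box.
Rectangular body: 40 × 140, A = 5 600 mm², y = 70 mm, Ī = 9 146 667 mm⁴.
Semicircular cap: semicircle r = 20, A = 628.32 mm², y = 148.49 mm, Ī = 17 561 mm⁴.
Centroid: ȳ = ΣA·y / ΣA = 77.918 mm.
Transfer each piece to the horizontal axis through the centroid using Ī + A·d² with d = y − 77.918:
  rectangular body: d = -7.918 mm → contributes +9 497 754 mm⁴
  semicircular cap: d = 70.57 mm → contributes +3 146 692 mm⁴
Total I = 12 644 446 mm⁴.

Ix ≈ 1.26 × 10⁷ mm⁴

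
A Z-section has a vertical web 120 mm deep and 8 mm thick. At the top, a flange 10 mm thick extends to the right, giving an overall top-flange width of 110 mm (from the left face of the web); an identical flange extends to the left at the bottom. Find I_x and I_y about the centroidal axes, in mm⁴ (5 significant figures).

I_x ≈ 7.3400 × 10⁶ mm⁴, I_y ≈ 7.9448 × 10⁶ mm⁴

Break the section into simple shapes (no overlaps), measuring from the bottom-left corner of the bounding box.
Web: 8 × 120, A = 960 mm², y = 60 mm, Ī = 1 152 000 mm⁴.
Top flange (beyond web): 102 × 10, A = 1 020 mm², y = 115 mm, Ī = 8 500 mm⁴.
Bottom flange (beyond web): 102 × 10, A = 1 020 mm², y = 5 mm, Ī = 8 500 mm⁴.
Centroid: ȳ = ΣA·y / ΣA = 60 mm.
Transfer each piece to the centroidal x-axis using Ī + A·d² with d = y − 60:
  web: d = 0 mm → contributes +1 152 000 mm⁴
  top flange (beyond web): d = 55 mm → contributes +3 094 000 mm⁴
  bottom flange (beyond web): d = -55 mm → contributes +3 094 000 mm⁴
Total I = 7 340 000 mm⁴.
For the y-axis: x̄ = 106 mm.
Repeating about the centroidal y-axis gives I_y = 7 944 800 mm⁴.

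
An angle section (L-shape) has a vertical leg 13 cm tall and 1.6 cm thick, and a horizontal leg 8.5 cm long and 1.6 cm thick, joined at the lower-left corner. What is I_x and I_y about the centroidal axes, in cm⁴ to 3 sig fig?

I_x ≈ 530 cm⁴, I_y ≈ 179 cm⁴

Treat the section as a set of non-overlapping primitives; coordinates are from the bounding-box lower-left.
Vertical leg: 1.6 × 13, A = 20.8 cm², y = 6.5 cm, Ī = 292.93 cm⁴.
Horizontal leg (remainder): 6.9 × 1.6, A = 11.04 cm², y = 0.8 cm, Ī = 2.3552 cm⁴.
Centroid: ȳ = ΣA·y / ΣA = 4.5236 cm.
Transfer each piece to the centroidal x-axis using Ī + A·d² with d = y − 4.5236:
  vertical leg: d = 1.9764 cm → contributes +374.18 cm⁴
  horizontal leg (remainder): d = -3.7236 cm → contributes +155.43 cm⁴
Total I = 529.61 cm⁴.
For the y-axis: x̄ = 2.2736 cm.
Repeating about the centroidal y-axis gives I_y = 178.51 cm⁴.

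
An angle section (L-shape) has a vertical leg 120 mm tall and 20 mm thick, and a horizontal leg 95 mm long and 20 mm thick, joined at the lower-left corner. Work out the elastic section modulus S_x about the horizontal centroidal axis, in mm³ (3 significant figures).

Split into non-overlapping primitives; take the origin at the lower-left of the bounding box.
Vertical leg: 20 × 120, A = 2 400 mm², y = 60 mm, Ī = 2 880 000 mm⁴.
Horizontal leg (remainder): 75 × 20, A = 1 500 mm², y = 10 mm, Ī = 50 000 mm⁴.
Centroid: ȳ = ΣA·y / ΣA = 40.769 mm.
Transfer each piece to the horizontal centroidal axis using Ī + A·d² with d = y − 40.769:
  vertical leg: d = 19.231 mm → contributes +3 767 574 mm⁴
  horizontal leg (remainder): d = -30.769 mm → contributes +1 470 118 mm⁴
Total I = 5 237 692 mm⁴.
Extreme fibre distance c = 79.231 mm; S = I/c = 66 107 mm³.

S_x ≈ 6.61 × 10⁴ mm³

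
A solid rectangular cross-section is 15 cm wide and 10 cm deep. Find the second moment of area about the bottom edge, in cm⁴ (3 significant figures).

The section: 15 × 10, A = 150 cm², y = 5 cm, Ī = 1 250 cm⁴.
Transfer it to the base of the section using Ī + A·d² with d = y − 0:
  the section: d = 5 cm → contributes +5 000 cm⁴
Total I = 5 000 cm⁴.

I_base ≈ 5000 cm⁴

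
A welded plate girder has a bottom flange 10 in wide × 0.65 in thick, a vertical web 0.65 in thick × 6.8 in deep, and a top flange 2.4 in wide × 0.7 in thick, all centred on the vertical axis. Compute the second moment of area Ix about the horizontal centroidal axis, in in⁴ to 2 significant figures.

Treat the section as a set of non-overlapping primitives; coordinates are from the bounding-box lower-left.
Bottom plate: 10 × 0.65, A = 6.5 in², y = 0.325 in, Ī = 0.2289 in⁴.
Web plate: 0.65 × 6.8, A = 4.42 in², y = 4.05 in, Ī = 17.03 in⁴.
Top plate: 2.4 × 0.7, A = 1.68 in², y = 7.8 in, Ī = 0.0686 in⁴.
Centroid: ȳ = ΣA·y / ΣA = 2.628 in.
Transfer each piece to the horizontal centroidal axis using Ī + A·d² with d = y − 2.628:
  bottom plate: d = -2.303 in → contributes +34.71 in⁴
  web plate: d = 1.422 in → contributes +25.96 in⁴
  top plate: d = 5.172 in → contributes +45 in⁴
Total I = 105.7 in⁴.

Ix ≈ 110 in⁴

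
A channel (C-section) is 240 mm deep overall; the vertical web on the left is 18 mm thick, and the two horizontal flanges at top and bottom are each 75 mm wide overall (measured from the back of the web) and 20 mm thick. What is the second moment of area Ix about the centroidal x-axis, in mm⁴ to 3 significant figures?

Decompose the section into non-overlapping parts with the origin at the bottom-left of its bounding rectangle.
Web: 18 × 240, A = 4 320 mm², y = 120 mm, Ī = 20 736 000 mm⁴.
Top flange (beyond web): 57 × 20, A = 1 140 mm², y = 230 mm, Ī = 38 000 mm⁴.
Bottom flange (beyond web): 57 × 20, A = 1 140 mm², y = 10 mm, Ī = 38 000 mm⁴.
By symmetry the centroid is at mid-height, ȳ = 120 mm.
Transfer each piece to the centroidal x-axis using Ī + A·d² with d = y − 120:
  web: d = 0 mm → contributes +20 736 000 mm⁴
  top flange (beyond web): d = 110 mm → contributes +13 832 000 mm⁴
  bottom flange (beyond web): d = -110 mm → contributes +13 832 000 mm⁴
Total I = 48 400 000 mm⁴.

Ix ≈ 4.84 × 10⁷ mm⁴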